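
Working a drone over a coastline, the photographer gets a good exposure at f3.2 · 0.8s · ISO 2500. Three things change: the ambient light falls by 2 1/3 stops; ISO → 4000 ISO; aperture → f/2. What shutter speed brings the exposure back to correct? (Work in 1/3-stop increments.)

Scene light: 2 1/3 stops darker.
ISO: 2500 → 3200 → 4000 — 2/3 stop raised (brighter).
Aperture: f/3.2 → f/2.8 → f/2.5 → f/2.2 → f/2 — 1 1/3 stops wider (brighter).
Net so far: 1/3 stop darker. Shutter speed: 0.8 → 1.

1 s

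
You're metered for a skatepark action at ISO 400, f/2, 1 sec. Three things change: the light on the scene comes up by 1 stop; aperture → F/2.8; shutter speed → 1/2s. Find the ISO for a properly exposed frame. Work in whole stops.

Scene light: 1 stop brighter.
Aperture: f/2 → f/2.8 — 1 stop stopped down (darker).
Shutter speed: 1 → 1/2 — 1 stop shorter (darker).
Net so far: 1 stop darker. ISO: 400 → 800.

ISO 800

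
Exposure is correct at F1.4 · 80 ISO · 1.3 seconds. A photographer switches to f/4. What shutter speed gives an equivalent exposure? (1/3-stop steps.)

10 s

Aperture: f/1.4 → f/1.6 → f/1.8 → f/2 → f/2.2 → f/2.5 → f/2.8 → f/3.2 → f/3.5 → f/4 — 3 stops smaller aperture (darker).
Need 3 stops brighter from the shutter speed: 1.3 → 1.6 → 2 → 2.5 → 3.2 → 4 → 5 → 6 → 8 → 10.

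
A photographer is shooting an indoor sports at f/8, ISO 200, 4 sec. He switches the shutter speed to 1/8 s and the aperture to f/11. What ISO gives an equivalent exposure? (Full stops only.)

Shutter speed: 4 → 2 → 1 → 1/2 → 1/4 → 1/8 — 5 stops shorter (darker).
Aperture: f/8 → f/11 — 1 stop smaller aperture (darker).
Net change so far: 6 stops darker. Offset with the ISO: 200 → 400 → 800 → 1600 → 3200 → 6400 → 12800.

ISO 12800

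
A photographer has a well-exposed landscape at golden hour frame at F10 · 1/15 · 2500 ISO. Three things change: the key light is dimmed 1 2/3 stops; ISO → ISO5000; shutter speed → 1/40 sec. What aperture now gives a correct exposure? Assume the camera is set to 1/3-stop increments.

f/5

Scene light: 1 2/3 stops darker.
ISO: 2500 → 3200 → 4000 → 5000 — 1 stop higher (brighter).
Shutter speed: 1/15 → 1/20 → 1/25 → 1/30 → 1/40 — 1 1/3 stops shorter (darker).
Net so far: 2 stops darker. Aperture: f/10 → f/9 → f/8 → f/7.1 → f/6.3 → f/5.6 → f/5.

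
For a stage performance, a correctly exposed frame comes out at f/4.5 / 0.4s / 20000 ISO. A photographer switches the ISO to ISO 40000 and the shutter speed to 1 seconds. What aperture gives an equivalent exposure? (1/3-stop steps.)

f/10

ISO: 20000 → 25600 → 32000 → 40000 — 1 stop higher (brighter).
Shutter speed: 0.4 → 0.5 → 0.6 → 0.8 → 1 — 1 1/3 stops slower (brighter).
Net change so far: 2 1/3 stops brighter. Offset with the aperture: f/4.5 → f/5 → f/5.6 → f/6.3 → f/7.1 → f/8 → f/9 → f/10.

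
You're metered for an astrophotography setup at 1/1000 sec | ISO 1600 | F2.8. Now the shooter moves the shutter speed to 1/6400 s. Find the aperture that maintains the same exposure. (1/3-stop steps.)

f/1.1

Shutter speed: 1/1000 → 1/1250 → 1/1600 → 1/2000 → 1/2500 → 1/3200 → 1/4000 → 1/5000 → 1/6400 — 2 2/3 stops faster (darker).
Need 2 2/3 stops brighter from the aperture: f/2.8 → f/2.5 → f/2.2 → f/2 → f/1.8 → f/1.6 → f/1.4 → f/1.2 → f/1.1.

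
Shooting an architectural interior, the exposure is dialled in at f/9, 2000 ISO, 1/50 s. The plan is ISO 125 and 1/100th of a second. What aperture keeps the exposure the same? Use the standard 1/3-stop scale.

ISO: 2000 → 1600 → 1250 → 1000 → 800 → 640 → 500 → 400 → 320 → 250 → 200 → 160 → 125 — 4 stops dropped (darker).
Shutter speed: 1/50 → 1/60 → 1/80 → 1/100 — 1 stop shorter (darker).
Net change so far: 5 stops darker. Offset with the aperture: f/9 → f/8 → f/7.1 → f/6.3 → f/5.6 → f/5 → f/4.5 → f/4 → f/3.5 → f/3.2 → f/2.8 → f/2.5 → f/2.2 → f/2 → f/1.8 → f/1.6.

f/1.6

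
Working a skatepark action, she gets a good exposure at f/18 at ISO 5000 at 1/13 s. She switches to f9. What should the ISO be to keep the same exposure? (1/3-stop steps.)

ISO 1250

Aperture: f/18 → f/16 → f/14 → f/13 → f/11 → f/10 → f/9 — 2 stops wider (brighter).
Need 2 stops darker from the ISO: 5000 → 4000 → 3200 → 2500 → 2000 → 1600 → 1250.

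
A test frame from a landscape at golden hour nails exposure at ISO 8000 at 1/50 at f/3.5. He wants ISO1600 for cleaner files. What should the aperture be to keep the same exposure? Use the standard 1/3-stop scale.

ISO: 8000 → 6400 → 5000 → 4000 → 3200 → 2500 → 2000 → 1600 — 2 1/3 stops dropped (darker).
Need 2 1/3 stops brighter from the aperture: f/3.5 → f/3.2 → f/2.8 → f/2.5 → f/2.2 → f/2 → f/1.8 → f/1.6.

f/1.6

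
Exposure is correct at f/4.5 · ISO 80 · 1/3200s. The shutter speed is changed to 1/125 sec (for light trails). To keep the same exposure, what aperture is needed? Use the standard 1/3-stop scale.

f/22

Shutter speed: 1/3200 → 1/2500 → 1/2000 → 1/1600 → 1/1250 → 1/1000 → 1/800 → 1/640 → 1/500 → 1/400 → 1/320 → 1/250 → 1/200 → 1/160 → 1/125 — 4 2/3 stops longer (brighter).
Need 4 2/3 stops darker from the aperture: f/4.5 → f/5 → f/5.6 → f/6.3 → f/7.1 → f/8 → f/9 → f/10 → f/11 → f/13 → f/14 → f/16 → f/18 → f/20 → f/22.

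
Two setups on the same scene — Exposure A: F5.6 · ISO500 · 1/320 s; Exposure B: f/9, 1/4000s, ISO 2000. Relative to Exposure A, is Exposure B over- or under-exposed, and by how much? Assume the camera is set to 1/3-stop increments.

3 stops darker

Aperture: f/5.6 → f/6.3 → f/7.1 → f/8 → f/9 — 1 1/3 stops stopped down (darker).
Shutter speed: 1/320 → 1/400 → 1/500 → 1/640 → 1/800 → 1/1000 → 1/1250 → 1/1600 → 1/2000 → 1/2500 → 1/3200 → 1/4000 — 3 2/3 stops faster (darker).
ISO: 500 → 640 → 800 → 1000 → 1250 → 1600 → 2000 — 2 stops higher (brighter).
Net: −1 1/3 −3 2/3 +2 = −3 stops.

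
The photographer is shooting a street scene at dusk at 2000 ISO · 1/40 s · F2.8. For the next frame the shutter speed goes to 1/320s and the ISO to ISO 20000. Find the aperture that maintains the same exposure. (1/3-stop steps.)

Shutter speed: 1/40 → 1/50 → 1/60 → 1/80 → 1/100 → 1/125 → 1/160 → 1/200 → 1/250 → 1/320 — 3 stops faster (darker).
ISO: 2000 → 2500 → 3200 → 4000 → 5000 → 6400 → 8000 → 10000 → 12800 → 16000 → 20000 — 3 1/3 stops raised (brighter).
Net change so far: 1/3 stop brighter. Offset with the aperture: f/2.8 → f/3.2.

f/3.2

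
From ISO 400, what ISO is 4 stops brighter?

ISO: 400 → 800 → 1600 → 3200 → 6400 — 4 stops raised (brighter).

ISO 6400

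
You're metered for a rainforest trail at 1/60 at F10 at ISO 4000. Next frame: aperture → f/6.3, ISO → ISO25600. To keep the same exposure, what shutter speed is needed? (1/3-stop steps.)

1/1000s

Aperture: f/10 → f/9 → f/8 → f/7.1 → f/6.3 — 1 1/3 stops opened up (brighter).
ISO: 4000 → 5000 → 6400 → 8000 → 10000 → 12800 → 16000 → 20000 → 25600 — 2 2/3 stops raised (brighter).
Net change so far: 4 stops brighter. Offset with the shutter speed: 1/60 → 1/80 → 1/100 → 1/125 → 1/160 → 1/200 → 1/250 → 1/320 → 1/400 → 1/500 → 1/640 → 1/800 → 1/1000.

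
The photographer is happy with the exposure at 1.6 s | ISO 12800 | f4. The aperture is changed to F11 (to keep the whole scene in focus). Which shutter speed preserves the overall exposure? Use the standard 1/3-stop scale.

13 s

Aperture: f/4 → f/4.5 → f/5 → f/5.6 → f/6.3 → f/7.1 → f/8 → f/9 → f/10 → f/11 — 3 stops stopped down (darker).
Need 3 stops brighter from the shutter speed: 1.6 → 2 → 2.5 → 3.2 → 4 → 5 → 6 → 8 → 10 → 13.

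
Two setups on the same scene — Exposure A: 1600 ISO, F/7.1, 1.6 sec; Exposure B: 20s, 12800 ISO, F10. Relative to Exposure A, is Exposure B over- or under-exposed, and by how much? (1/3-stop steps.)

5 2/3 stops brighter

Aperture: f/7.1 → f/8 → f/9 → f/10 — 1 stop stopped down (darker).
Shutter speed: 1.6 → 2 → 2.5 → 3.2 → 4 → 5 → 6 → 8 → 10 → 13 → 15 → 20 — 3 2/3 stops longer (brighter).
ISO: 1600 → 2000 → 2500 → 3200 → 4000 → 5000 → 6400 → 8000 → 10000 → 12800 — 3 stops raised (brighter).
Net: −1 +3 2/3 +3 = +5 2/3 stops.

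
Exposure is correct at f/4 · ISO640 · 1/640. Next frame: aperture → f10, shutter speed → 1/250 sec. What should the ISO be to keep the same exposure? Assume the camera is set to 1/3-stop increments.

ISO 1600

Aperture: f/4 → f/4.5 → f/5 → f/5.6 → f/6.3 → f/7.1 → f/8 → f/9 → f/10 — 2 2/3 stops narrower (darker).
Shutter speed: 1/640 → 1/500 → 1/400 → 1/320 → 1/250 — 1 1/3 stops longer (brighter).
Net change so far: 1 1/3 stops darker. Offset with the ISO: 640 → 800 → 1000 → 1250 → 1600.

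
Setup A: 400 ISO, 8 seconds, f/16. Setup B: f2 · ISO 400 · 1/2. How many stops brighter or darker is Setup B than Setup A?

Aperture: f/16 → f/11 → f/8 → f/5.6 → f/4 → f/2.8 → f/2 — 6 stops larger aperture (brighter).
Shutter speed: 8 → 4 → 2 → 1 → 1/2 — 4 stops shorter (darker).
ISO: unchanged.
Net: +6 −4 = +2 stops.

2 stops brighter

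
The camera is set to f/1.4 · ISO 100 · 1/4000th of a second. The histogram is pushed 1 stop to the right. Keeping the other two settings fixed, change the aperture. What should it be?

f/2

Overexposed by 1 stop → need 1 stop darker.
Aperture: f/1.4 → f/2.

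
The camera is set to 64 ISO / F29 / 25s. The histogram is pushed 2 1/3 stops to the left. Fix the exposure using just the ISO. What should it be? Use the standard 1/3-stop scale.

ISO 320

Underexposed by 2 1/3 stops → need 2 1/3 stops brighter.
ISO: 64 → 80 → 100 → 125 → 160 → 200 → 250 → 320.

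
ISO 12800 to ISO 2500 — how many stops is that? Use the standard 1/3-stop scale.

2 1/3 stops

12800 → 10000 → 8000 → 6400 → 5000 → 4000 → 3200 → 2500 — count the steps: 7 third-stops = 2 1/3 stops.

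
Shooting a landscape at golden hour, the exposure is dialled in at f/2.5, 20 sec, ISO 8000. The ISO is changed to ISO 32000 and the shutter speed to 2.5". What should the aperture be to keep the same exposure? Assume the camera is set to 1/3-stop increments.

ISO: 8000 → 10000 → 12800 → 16000 → 20000 → 25600 → 32000 — 2 stops higher (brighter).
Shutter speed: 20 → 15 → 13 → 10 → 8 → 6 → 5 → 4 → 3.2 → 2.5 — 3 stops shorter (darker).
Net change so far: 1 stop darker. Offset with the aperture: f/2.5 → f/2.2 → f/2 → f/1.8.

f/1.8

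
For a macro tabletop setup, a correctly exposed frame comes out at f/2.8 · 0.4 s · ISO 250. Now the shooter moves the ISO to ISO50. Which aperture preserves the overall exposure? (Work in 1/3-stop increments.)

ISO: 250 → 200 → 160 → 125 → 100 → 80 → 64 → 50 — 2 1/3 stops dropped (darker).
Need 2 1/3 stops brighter from the aperture: f/2.8 → f/2.5 → f/2.2 → f/2 → f/1.8 → f/1.6 → f/1.4 → f/1.2.

f/1.2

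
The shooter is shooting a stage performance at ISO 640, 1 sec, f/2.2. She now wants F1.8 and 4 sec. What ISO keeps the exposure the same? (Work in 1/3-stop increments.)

ISO 100

Aperture: f/2.2 → f/2 → f/1.8 — 2/3 stop larger aperture (brighter).
Shutter speed: 1 → 1.3 → 1.6 → 2 → 2.5 → 3.2 → 4 — 2 stops slower (brighter).
Net change so far: 2 2/3 stops brighter. Offset with the ISO: 640 → 500 → 400 → 320 → 250 → 200 → 160 → 125 → 100.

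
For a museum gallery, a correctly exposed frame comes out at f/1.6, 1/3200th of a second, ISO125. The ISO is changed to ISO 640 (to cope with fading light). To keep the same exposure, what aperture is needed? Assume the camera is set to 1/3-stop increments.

f/3.5

ISO: 125 → 160 → 200 → 250 → 320 → 400 → 500 → 640 — 2 1/3 stops higher (brighter).
Need 2 1/3 stops darker from the aperture: f/1.6 → f/1.8 → f/2 → f/2.2 → f/2.5 → f/2.8 → f/3.2 → f/3.5.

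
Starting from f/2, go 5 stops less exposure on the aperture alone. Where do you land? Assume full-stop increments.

f/11

Aperture: f/2 → f/2.8 → f/4 → f/5.6 → f/8 → f/11 — 5 stops stopped down (darker).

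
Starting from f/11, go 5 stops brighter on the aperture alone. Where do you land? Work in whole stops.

Aperture: f/11 → f/8 → f/5.6 → f/4 → f/2.8 → f/2 — 5 stops wider (brighter).

f/2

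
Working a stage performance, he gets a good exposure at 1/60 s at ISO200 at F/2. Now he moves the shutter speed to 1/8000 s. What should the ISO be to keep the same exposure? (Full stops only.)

Shutter speed: 1/60 → 1/125 → 1/250 → 1/500 → 1/1000 → 1/2000 → 1/4000 → 1/8000 — 7 stops shorter (darker).
Need 7 stops brighter from the ISO: 200 → 400 → 800 → 1600 → 3200 → 6400 → 12800 → 25600.

ISO 25600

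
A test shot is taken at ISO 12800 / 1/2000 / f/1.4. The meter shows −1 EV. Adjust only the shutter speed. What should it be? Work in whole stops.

Underexposed by 1 stop → need 1 stop brighter.
Shutter speed: 1/2000 → 1/1000.

1/1000s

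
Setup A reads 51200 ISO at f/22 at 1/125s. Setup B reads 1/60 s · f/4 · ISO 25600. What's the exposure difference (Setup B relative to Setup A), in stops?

5 stops brighter

Aperture: f/22 → f/16 → f/11 → f/8 → f/5.6 → f/4 — 5 stops wider (brighter).
Shutter speed: 1/125 → 1/60 — 1 stop slower (brighter).
ISO: 51200 → 25600 — 1 stop dropped (darker).
Net: +5 +1 −1 = +5 stops.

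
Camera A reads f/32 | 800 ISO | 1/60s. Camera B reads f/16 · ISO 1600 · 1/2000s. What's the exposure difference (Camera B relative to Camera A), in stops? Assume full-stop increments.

2 stops darker

Aperture: f/32 → f/22 → f/16 — 2 stops wider (brighter).
Shutter speed: 1/60 → 1/125 → 1/250 → 1/500 → 1/1000 → 1/2000 — 5 stops faster (darker).
ISO: 800 → 1600 — 1 stop raised (brighter).
Net: +2 −5 +1 = −2 stops.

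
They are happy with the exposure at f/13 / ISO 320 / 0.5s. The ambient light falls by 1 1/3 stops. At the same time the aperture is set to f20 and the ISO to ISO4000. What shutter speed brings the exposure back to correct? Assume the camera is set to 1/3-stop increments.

1/4s

Scene light: 1 1/3 stops darker.
Aperture: f/13 → f/14 → f/16 → f/18 → f/20 — 1 1/3 stops narrower (darker).
ISO: 320 → 400 → 500 → 640 → 800 → 1000 → 1250 → 1600 → 2000 → 2500 → 3200 → 4000 — 3 2/3 stops higher (brighter).
Net so far: 1 stop brighter. Shutter speed: 0.5 → 0.4 → 0.3 → 1/4.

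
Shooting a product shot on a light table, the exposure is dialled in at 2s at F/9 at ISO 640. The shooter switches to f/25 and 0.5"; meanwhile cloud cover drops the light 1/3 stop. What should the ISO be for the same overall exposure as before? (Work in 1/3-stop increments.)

ISO 25600

Scene light: 1/3 stop darker.
Aperture: f/9 → f/10 → f/11 → f/13 → f/14 → f/16 → f/18 → f/20 → f/22 → f/25 — 3 stops stopped down (darker).
Shutter speed: 2 → 1.6 → 1.3 → 1 → 0.8 → 0.6 → 0.5 — 2 stops faster (darker).
Net so far: 5 1/3 stops darker. ISO: 640 → 800 → 1000 → 1250 → 1600 → 2000 → 2500 → 3200 → 4000 → 5000 → 6400 → 8000 → 10000 → 12800 → 16000 → 20000 → 25600.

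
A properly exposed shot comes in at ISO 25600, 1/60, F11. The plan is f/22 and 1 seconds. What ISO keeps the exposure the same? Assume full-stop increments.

Aperture: f/11 → f/16 → f/22 — 2 stops narrower (darker).
Shutter speed: 1/60 → 1/30 → 1/15 → 1/8 → 1/4 → 1/2 → 1 — 6 stops longer (brighter).
Net change so far: 4 stops brighter. Offset with the ISO: 25600 → 12800 → 6400 → 3200 → 1600.

ISO 1600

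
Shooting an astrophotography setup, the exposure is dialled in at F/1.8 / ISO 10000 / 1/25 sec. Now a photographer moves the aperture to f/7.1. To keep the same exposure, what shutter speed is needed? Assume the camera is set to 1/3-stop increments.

Aperture: f/1.8 → f/2 → f/2.2 → f/2.5 → f/2.8 → f/3.2 → f/3.5 → f/4 → f/4.5 → f/5 → f/5.6 → f/6.3 → f/7.1 — 4 stops smaller aperture (darker).
Need 4 stops brighter from the shutter speed: 1/25 → 1/20 → 1/15 → 1/13 → 1/10 → 1/8 → 1/6 → 1/5 → 1/4 → 0.3 → 0.4 → 0.5 → 0.6.

0.6 s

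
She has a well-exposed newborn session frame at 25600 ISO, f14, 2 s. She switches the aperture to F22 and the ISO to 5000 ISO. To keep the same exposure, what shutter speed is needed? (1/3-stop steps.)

25 s

Aperture: f/14 → f/16 → f/18 → f/20 → f/22 — 1 1/3 stops narrower (darker).
ISO: 25600 → 20000 → 16000 → 12800 → 10000 → 8000 → 6400 → 5000 — 2 1/3 stops lower (darker).
Net change so far: 3 2/3 stops darker. Offset with the shutter speed: 2 → 2.5 → 3.2 → 4 → 5 → 6 → 8 → 10 → 13 → 15 → 20 → 25.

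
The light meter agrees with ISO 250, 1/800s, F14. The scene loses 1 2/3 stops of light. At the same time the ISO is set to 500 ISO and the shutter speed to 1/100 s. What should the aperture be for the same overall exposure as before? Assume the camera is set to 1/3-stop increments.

f/32

Scene light: 1 2/3 stops darker.
ISO: 250 → 320 → 400 → 500 — 1 stop higher (brighter).
Shutter speed: 1/800 → 1/640 → 1/500 → 1/400 → 1/320 → 1/250 → 1/200 → 1/160 → 1/125 → 1/100 — 3 stops slower (brighter).
Net so far: 2 1/3 stops brighter. Aperture: f/14 → f/16 → f/18 → f/20 → f/22 → f/25 → f/29 → f/32.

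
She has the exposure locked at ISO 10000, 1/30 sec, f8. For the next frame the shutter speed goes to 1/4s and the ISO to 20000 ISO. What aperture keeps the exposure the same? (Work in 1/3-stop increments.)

f/32

Shutter speed: 1/30 → 1/25 → 1/20 → 1/15 → 1/13 → 1/10 → 1/8 → 1/6 → 1/5 → 1/4 — 3 stops longer (brighter).
ISO: 10000 → 12800 → 16000 → 20000 — 1 stop higher (brighter).
Net change so far: 4 stops brighter. Offset with the aperture: f/8 → f/9 → f/10 → f/11 → f/13 → f/14 → f/16 → f/18 → f/20 → f/22 → f/25 → f/29 → f/32.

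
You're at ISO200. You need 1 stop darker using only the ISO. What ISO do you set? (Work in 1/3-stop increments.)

ISO: 200 → 160 → 125 → 100 — 1 stop dropped (darker).

ISO 100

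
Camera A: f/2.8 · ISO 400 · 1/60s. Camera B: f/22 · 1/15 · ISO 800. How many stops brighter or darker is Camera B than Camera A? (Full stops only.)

Aperture: f/2.8 → f/4 → f/5.6 → f/8 → f/11 → f/16 → f/22 — 6 stops smaller aperture (darker).
Shutter speed: 1/60 → 1/30 → 1/15 — 2 stops slower (brighter).
ISO: 400 → 800 — 1 stop higher (brighter).
Net: −6 +2 +1 = −3 stops.

3 stops darker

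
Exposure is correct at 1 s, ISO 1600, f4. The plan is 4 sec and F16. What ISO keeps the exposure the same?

ISO 6400

Shutter speed: 1 → 2 → 4 — 2 stops slower (brighter).
Aperture: f/4 → f/5.6 → f/8 → f/11 → f/16 — 4 stops narrower (darker).
Net change so far: 2 stops darker. Offset with the ISO: 1600 → 3200 → 6400.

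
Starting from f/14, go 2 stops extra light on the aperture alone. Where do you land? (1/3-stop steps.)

Aperture: f/14 → f/13 → f/11 → f/10 → f/9 → f/8 → f/7.1 — 2 stops larger aperture (brighter).

f/7.1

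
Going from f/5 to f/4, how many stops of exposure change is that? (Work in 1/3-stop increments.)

2/3 stop

f/5 → f/4.5 → f/4 — count the steps: 2 third-stops = 2/3 stop.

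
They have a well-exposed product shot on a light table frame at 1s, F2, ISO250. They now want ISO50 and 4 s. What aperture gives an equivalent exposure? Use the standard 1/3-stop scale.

f/1.8

ISO: 250 → 200 → 160 → 125 → 100 → 80 → 64 → 50 — 2 1/3 stops dropped (darker).
Shutter speed: 1 → 1.3 → 1.6 → 2 → 2.5 → 3.2 → 4 — 2 stops longer (brighter).
Net change so far: 1/3 stop darker. Offset with the aperture: f/2 → f/1.8.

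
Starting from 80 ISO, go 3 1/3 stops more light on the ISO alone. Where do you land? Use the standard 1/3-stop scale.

ISO 800

ISO: 80 → 100 → 125 → 160 → 200 → 250 → 320 → 400 → 500 → 640 → 800 — 3 1/3 stops raised (brighter).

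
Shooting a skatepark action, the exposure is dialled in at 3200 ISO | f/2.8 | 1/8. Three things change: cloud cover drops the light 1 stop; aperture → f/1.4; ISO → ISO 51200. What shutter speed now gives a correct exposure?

Scene light: 1 stop darker.
Aperture: f/2.8 → f/2 → f/1.4 — 2 stops wider (brighter).
ISO: 3200 → 6400 → 12800 → 25600 → 51200 — 4 stops higher (brighter).
Net so far: 5 stops brighter. Shutter speed: 1/8 → 1/15 → 1/30 → 1/60 → 1/125 → 1/250.

1/250s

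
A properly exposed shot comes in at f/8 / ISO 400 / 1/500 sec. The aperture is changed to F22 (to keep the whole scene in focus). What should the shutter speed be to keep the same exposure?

1/60s

Aperture: f/8 → f/11 → f/16 → f/22 — 3 stops stopped down (darker).
Need 3 stops brighter from the shutter speed: 1/500 → 1/250 → 1/125 → 1/60.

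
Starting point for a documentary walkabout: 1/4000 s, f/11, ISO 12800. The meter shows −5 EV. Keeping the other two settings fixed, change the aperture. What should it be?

Underexposed by 5 stops → need 5 stops brighter.
Aperture: f/11 → f/8 → f/5.6 → f/4 → f/2.8 → f/2.

f/2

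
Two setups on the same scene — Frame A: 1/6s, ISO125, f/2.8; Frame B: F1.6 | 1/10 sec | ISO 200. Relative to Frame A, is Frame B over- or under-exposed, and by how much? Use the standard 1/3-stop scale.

Aperture: f/2.8 → f/2.5 → f/2.2 → f/2 → f/1.8 → f/1.6 — 1 2/3 stops opened up (brighter).
Shutter speed: 1/6 → 1/8 → 1/10 — 2/3 stop shorter (darker).
ISO: 125 → 160 → 200 — 2/3 stop higher (brighter).
Net: +1 2/3 −2/3 +2/3 = +1 2/3 stops.

1 2/3 stops brighter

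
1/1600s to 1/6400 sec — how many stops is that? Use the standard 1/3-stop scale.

1/1600 → 1/2000 → 1/2500 → 1/3200 → 1/4000 → 1/5000 → 1/6400 — count the steps: 6 third-stops = 2 stops.

2 stops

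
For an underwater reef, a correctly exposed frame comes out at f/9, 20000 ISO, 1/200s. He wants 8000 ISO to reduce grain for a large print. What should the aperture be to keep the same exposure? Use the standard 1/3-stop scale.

ISO: 20000 → 16000 → 12800 → 10000 → 8000 — 1 1/3 stops dropped (darker).
Need 1 1/3 stops brighter from the aperture: f/9 → f/8 → f/7.1 → f/6.3 → f/5.6.

f/5.6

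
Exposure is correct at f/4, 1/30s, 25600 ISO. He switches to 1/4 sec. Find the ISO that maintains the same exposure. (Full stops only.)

Shutter speed: 1/30 → 1/15 → 1/8 → 1/4 — 3 stops longer (brighter).
Need 3 stops darker from the ISO: 25600 → 12800 → 6400 → 3200.

ISO 3200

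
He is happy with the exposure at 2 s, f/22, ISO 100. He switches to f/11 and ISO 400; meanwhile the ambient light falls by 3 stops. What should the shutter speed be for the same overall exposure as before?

Scene light: 3 stops darker.
Aperture: f/22 → f/16 → f/11 — 2 stops opened up (brighter).
ISO: 100 → 200 → 400 — 2 stops higher (brighter).
Net so far: 1 stop brighter. Shutter speed: 2 → 1.

1 s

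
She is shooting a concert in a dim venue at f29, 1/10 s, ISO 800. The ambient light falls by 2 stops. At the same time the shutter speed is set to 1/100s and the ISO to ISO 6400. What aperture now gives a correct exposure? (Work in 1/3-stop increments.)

f/13

Scene light: 2 stops darker.
Shutter speed: 1/10 → 1/13 → 1/15 → 1/20 → 1/25 → 1/30 → 1/40 → 1/50 → 1/60 → 1/80 → 1/100 — 3 1/3 stops shorter (darker).
ISO: 800 → 1000 → 1250 → 1600 → 2000 → 2500 → 3200 → 4000 → 5000 → 6400 — 3 stops raised (brighter).
Net so far: 2 1/3 stops darker. Aperture: f/29 → f/25 → f/22 → f/20 → f/18 → f/16 → f/14 → f/13.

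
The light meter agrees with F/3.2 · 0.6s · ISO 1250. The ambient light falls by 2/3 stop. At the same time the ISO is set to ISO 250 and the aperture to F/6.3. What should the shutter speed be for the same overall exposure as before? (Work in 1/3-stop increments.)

Scene light: 2/3 stop darker.
ISO: 1250 → 1000 → 800 → 640 → 500 → 400 → 320 → 250 — 2 1/3 stops lower (darker).
Aperture: f/3.2 → f/3.5 → f/4 → f/4.5 → f/5 → f/5.6 → f/6.3 — 2 stops narrower (darker).
Net so far: 5 stops darker. Shutter speed: 0.6 → 0.8 → 1 → 1.3 → 1.6 → 2 → 2.5 → 3.2 → 4 → 5 → 6 → 8 → 10 → 13 → 15 → 20.

20 s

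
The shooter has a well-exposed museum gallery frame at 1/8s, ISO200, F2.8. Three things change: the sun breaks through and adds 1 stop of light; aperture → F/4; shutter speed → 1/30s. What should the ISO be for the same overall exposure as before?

ISO 800

Scene light: 1 stop brighter.
Aperture: f/2.8 → f/4 — 1 stop narrower (darker).
Shutter speed: 1/8 → 1/15 → 1/30 — 2 stops faster (darker).
Net so far: 2 stops darker. ISO: 200 → 400 → 800.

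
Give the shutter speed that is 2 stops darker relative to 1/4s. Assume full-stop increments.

Shutter speed: 1/4 → 1/8 → 1/15 — 2 stops shorter (darker).

1/15s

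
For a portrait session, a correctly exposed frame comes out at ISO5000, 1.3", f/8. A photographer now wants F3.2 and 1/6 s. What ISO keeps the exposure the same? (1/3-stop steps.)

Aperture: f/8 → f/7.1 → f/6.3 → f/5.6 → f/5 → f/4.5 → f/4 → f/3.5 → f/3.2 — 2 2/3 stops wider (brighter).
Shutter speed: 1.3 → 1 → 0.8 → 0.6 → 0.5 → 0.4 → 0.3 → 1/4 → 1/5 → 1/6 — 3 stops shorter (darker).
Net change so far: 1/3 stop darker. Offset with the ISO: 5000 → 6400.

ISO 6400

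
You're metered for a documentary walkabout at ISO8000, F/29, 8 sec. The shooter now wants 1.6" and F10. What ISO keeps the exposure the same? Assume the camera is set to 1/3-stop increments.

ISO 5000

Shutter speed: 8 → 6 → 5 → 4 → 3.2 → 2.5 → 2 → 1.6 — 2 1/3 stops shorter (darker).
Aperture: f/29 → f/25 → f/22 → f/20 → f/18 → f/16 → f/14 → f/13 → f/11 → f/10 — 3 stops wider (brighter).
Net change so far: 2/3 stop brighter. Offset with the ISO: 8000 → 6400 → 5000.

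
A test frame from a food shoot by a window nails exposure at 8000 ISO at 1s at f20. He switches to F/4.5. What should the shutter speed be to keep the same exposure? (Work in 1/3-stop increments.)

Aperture: f/20 → f/18 → f/16 → f/14 → f/13 → f/11 → f/10 → f/9 → f/8 → f/7.1 → f/6.3 → f/5.6 → f/5 → f/4.5 — 4 1/3 stops opened up (brighter).
Need 4 1/3 stops darker from the shutter speed: 1 → 0.8 → 0.6 → 0.5 → 0.4 → 0.3 → 1/4 → 1/5 → 1/6 → 1/8 → 1/10 → 1/13 → 1/15 → 1/20.

1/20s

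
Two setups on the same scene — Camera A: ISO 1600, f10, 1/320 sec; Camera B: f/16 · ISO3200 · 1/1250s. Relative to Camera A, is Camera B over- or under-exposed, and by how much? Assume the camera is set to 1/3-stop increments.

2 1/3 stops darker

Aperture: f/10 → f/11 → f/13 → f/14 → f/16 — 1 1/3 stops smaller aperture (darker).
Shutter speed: 1/320 → 1/400 → 1/500 → 1/640 → 1/800 → 1/1000 → 1/1250 — 2 stops shorter (darker).
ISO: 1600 → 2000 → 2500 → 3200 — 1 stop higher (brighter).
Net: −1 1/3 −2 +1 = −2 1/3 stops.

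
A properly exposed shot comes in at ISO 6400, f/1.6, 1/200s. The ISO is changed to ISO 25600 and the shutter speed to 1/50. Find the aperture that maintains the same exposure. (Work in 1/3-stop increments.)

ISO: 6400 → 8000 → 10000 → 12800 → 16000 → 20000 → 25600 — 2 stops higher (brighter).
Shutter speed: 1/200 → 1/160 → 1/125 → 1/100 → 1/80 → 1/60 → 1/50 — 2 stops slower (brighter).
Net change so far: 4 stops brighter. Offset with the aperture: f/1.6 → f/1.8 → f/2 → f/2.2 → f/2.5 → f/2.8 → f/3.2 → f/3.5 → f/4 → f/4.5 → f/5 → f/5.6 → f/6.3.

f/6.3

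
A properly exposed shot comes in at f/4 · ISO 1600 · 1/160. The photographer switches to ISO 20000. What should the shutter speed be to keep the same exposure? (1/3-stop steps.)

1/2000s

ISO: 1600 → 2000 → 2500 → 3200 → 4000 → 5000 → 6400 → 8000 → 10000 → 12800 → 16000 → 20000 — 3 2/3 stops raised (brighter).
Need 3 2/3 stops darker from the shutter speed: 1/160 → 1/200 → 1/250 → 1/320 → 1/400 → 1/500 → 1/640 → 1/800 → 1/1000 → 1/1250 → 1/1600 → 1/2000.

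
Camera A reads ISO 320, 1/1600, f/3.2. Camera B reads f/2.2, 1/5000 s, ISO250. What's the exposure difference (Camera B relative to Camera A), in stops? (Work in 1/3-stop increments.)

Aperture: f/3.2 → f/2.8 → f/2.5 → f/2.2 — 1 stop larger aperture (brighter).
Shutter speed: 1/1600 → 1/2000 → 1/2500 → 1/3200 → 1/4000 → 1/5000 — 1 2/3 stops faster (darker).
ISO: 320 → 250 — 1/3 stop dropped (darker).
Net: +1 −1 2/3 −1/3 = −1 stop.

1 stop darker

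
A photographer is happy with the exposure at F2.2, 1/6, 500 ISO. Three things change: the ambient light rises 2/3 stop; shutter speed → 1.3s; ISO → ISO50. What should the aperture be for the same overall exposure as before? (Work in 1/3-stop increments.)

Scene light: 2/3 stop brighter.
Shutter speed: 1/6 → 1/5 → 1/4 → 0.3 → 0.4 → 0.5 → 0.6 → 0.8 → 1 → 1.3 — 3 stops longer (brighter).
ISO: 500 → 400 → 320 → 250 → 200 → 160 → 125 → 100 → 80 → 64 → 50 — 3 1/3 stops dropped (darker).
Net so far: 1/3 stop brighter. Aperture: f/2.2 → f/2.5.

f/2.5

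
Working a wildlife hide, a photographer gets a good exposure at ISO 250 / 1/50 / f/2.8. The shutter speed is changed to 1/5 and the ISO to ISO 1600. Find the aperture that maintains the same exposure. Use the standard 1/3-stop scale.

Shutter speed: 1/50 → 1/40 → 1/30 → 1/25 → 1/20 → 1/15 → 1/13 → 1/10 → 1/8 → 1/6 → 1/5 — 3 1/3 stops longer (brighter).
ISO: 250 → 320 → 400 → 500 → 640 → 800 → 1000 → 1250 → 1600 — 2 2/3 stops raised (brighter).
Net change so far: 6 stops brighter. Offset with the aperture: f/2.8 → f/3.2 → f/3.5 → f/4 → f/4.5 → f/5 → f/5.6 → f/6.3 → f/7.1 → f/8 → f/9 → f/10 → f/11 → f/13 → f/14 → f/16 → f/18 → f/20 → f/22.

f/22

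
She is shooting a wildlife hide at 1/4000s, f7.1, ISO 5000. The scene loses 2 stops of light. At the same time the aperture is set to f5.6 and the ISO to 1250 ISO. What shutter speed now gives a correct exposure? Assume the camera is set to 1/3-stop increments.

1/400s

Scene light: 2 stops darker.
Aperture: f/7.1 → f/6.3 → f/5.6 — 2/3 stop larger aperture (brighter).
ISO: 5000 → 4000 → 3200 → 2500 → 2000 → 1600 → 1250 — 2 stops dropped (darker).
Net so far: 3 1/3 stops darker. Shutter speed: 1/4000 → 1/3200 → 1/2500 → 1/2000 → 1/1600 → 1/1250 → 1/1000 → 1/800 → 1/640 → 1/500 → 1/400.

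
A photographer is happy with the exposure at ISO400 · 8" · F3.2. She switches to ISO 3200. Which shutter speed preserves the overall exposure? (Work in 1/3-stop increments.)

ISO: 400 → 500 → 640 → 800 → 1000 → 1250 → 1600 → 2000 → 2500 → 3200 — 3 stops raised (brighter).
Need 3 stops darker from the shutter speed: 8 → 6 → 5 → 4 → 3.2 → 2.5 → 2 → 1.6 → 1.3 → 1.

1 s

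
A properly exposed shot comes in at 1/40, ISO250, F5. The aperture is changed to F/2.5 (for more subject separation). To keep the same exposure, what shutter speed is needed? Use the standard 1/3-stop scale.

1/160s

Aperture: f/5 → f/4.5 → f/4 → f/3.5 → f/3.2 → f/2.8 → f/2.5 — 2 stops opened up (brighter).
Need 2 stops darker from the shutter speed: 1/40 → 1/50 → 1/60 → 1/80 → 1/100 → 1/125 → 1/160.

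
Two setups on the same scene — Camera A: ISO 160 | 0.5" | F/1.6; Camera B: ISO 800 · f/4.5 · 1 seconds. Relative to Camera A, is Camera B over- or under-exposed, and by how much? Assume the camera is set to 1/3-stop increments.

1/3 stop brighter

Aperture: f/1.6 → f/1.8 → f/2 → f/2.2 → f/2.5 → f/2.8 → f/3.2 → f/3.5 → f/4 → f/4.5 — 3 stops smaller aperture (darker).
Shutter speed: 0.5 → 0.6 → 0.8 → 1 — 1 stop slower (brighter).
ISO: 160 → 200 → 250 → 320 → 400 → 500 → 640 → 800 — 2 1/3 stops higher (brighter).
Net: −3 +1 +2 1/3 = +1/3 stops.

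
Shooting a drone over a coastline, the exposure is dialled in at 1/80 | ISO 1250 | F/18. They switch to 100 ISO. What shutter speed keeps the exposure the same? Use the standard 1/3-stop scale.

1/6s

ISO: 1250 → 1000 → 800 → 640 → 500 → 400 → 320 → 250 → 200 → 160 → 125 → 100 — 3 2/3 stops dropped (darker).
Need 3 2/3 stops brighter from the shutter speed: 1/80 → 1/60 → 1/50 → 1/40 → 1/30 → 1/25 → 1/20 → 1/15 → 1/13 → 1/10 → 1/8 → 1/6.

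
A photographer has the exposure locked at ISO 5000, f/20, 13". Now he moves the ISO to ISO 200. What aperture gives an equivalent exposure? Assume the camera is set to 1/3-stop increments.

f/4

ISO: 5000 → 4000 → 3200 → 2500 → 2000 → 1600 → 1250 → 1000 → 800 → 640 → 500 → 400 → 320 → 250 → 200 — 4 2/3 stops dropped (darker).
Need 4 2/3 stops brighter from the aperture: f/20 → f/18 → f/16 → f/14 → f/13 → f/11 → f/10 → f/9 → f/8 → f/7.1 → f/6.3 → f/5.6 → f/5 → f/4.5 → f/4.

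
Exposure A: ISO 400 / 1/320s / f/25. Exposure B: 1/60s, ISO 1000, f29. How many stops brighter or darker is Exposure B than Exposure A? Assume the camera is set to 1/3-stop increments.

Aperture: f/25 → f/29 — 1/3 stop stopped down (darker).
Shutter speed: 1/320 → 1/250 → 1/200 → 1/160 → 1/125 → 1/100 → 1/80 → 1/60 — 2 1/3 stops longer (brighter).
ISO: 400 → 500 → 640 → 800 → 1000 — 1 1/3 stops raised (brighter).
Net: −1/3 +2 1/3 +1 1/3 = +3 1/3 stops.

3 1/3 stops brighter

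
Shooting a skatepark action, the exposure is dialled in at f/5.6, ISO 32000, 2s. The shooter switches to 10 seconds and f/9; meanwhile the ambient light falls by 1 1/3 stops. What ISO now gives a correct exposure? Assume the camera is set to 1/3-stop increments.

ISO 40000

Scene light: 1 1/3 stops darker.
Shutter speed: 2 → 2.5 → 3.2 → 4 → 5 → 6 → 8 → 10 — 2 1/3 stops slower (brighter).
Aperture: f/5.6 → f/6.3 → f/7.1 → f/8 → f/9 — 1 1/3 stops narrower (darker).
Net so far: 1/3 stop darker. ISO: 32000 → 40000.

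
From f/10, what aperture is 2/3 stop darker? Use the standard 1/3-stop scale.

f/13

Aperture: f/10 → f/11 → f/13 — 2/3 stop stopped down (darker).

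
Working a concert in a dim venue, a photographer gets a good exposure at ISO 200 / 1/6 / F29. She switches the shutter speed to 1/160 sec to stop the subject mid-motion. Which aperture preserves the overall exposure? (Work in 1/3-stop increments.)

Shutter speed: 1/6 → 1/8 → 1/10 → 1/13 → 1/15 → 1/20 → 1/25 → 1/30 → 1/40 → 1/50 → 1/60 → 1/80 → 1/100 → 1/125 → 1/160 — 4 2/3 stops shorter (darker).
Need 4 2/3 stops brighter from the aperture: f/29 → f/25 → f/22 → f/20 → f/18 → f/16 → f/14 → f/13 → f/11 → f/10 → f/9 → f/8 → f/7.1 → f/6.3 → f/5.6.

f/5.6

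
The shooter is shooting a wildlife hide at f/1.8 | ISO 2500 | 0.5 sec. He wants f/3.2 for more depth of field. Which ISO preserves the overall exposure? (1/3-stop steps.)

ISO 8000

Aperture: f/1.8 → f/2 → f/2.2 → f/2.5 → f/2.8 → f/3.2 — 1 2/3 stops smaller aperture (darker).
Need 1 2/3 stops brighter from the ISO: 2500 → 3200 → 4000 → 5000 → 6400 → 8000.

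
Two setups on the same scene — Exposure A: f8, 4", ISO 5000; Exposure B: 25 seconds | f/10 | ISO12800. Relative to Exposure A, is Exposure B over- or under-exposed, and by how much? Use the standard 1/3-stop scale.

3 1/3 stops brighter

Aperture: f/8 → f/9 → f/10 — 2/3 stop narrower (darker).
Shutter speed: 4 → 5 → 6 → 8 → 10 → 13 → 15 → 20 → 25 — 2 2/3 stops longer (brighter).
ISO: 5000 → 6400 → 8000 → 10000 → 12800 — 1 1/3 stops higher (brighter).
Net: −2/3 +2 2/3 +1 1/3 = +3 1/3 stops.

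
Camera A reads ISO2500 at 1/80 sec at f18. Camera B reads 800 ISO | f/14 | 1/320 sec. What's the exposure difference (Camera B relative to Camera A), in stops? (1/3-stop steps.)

Aperture: f/18 → f/16 → f/14 — 2/3 stop wider (brighter).
Shutter speed: 1/80 → 1/100 → 1/125 → 1/160 → 1/200 → 1/250 → 1/320 — 2 stops shorter (darker).
ISO: 2500 → 2000 → 1600 → 1250 → 1000 → 800 — 1 2/3 stops dropped (darker).
Net: +2/3 −2 −1 2/3 = −3 stops.

3 stops darker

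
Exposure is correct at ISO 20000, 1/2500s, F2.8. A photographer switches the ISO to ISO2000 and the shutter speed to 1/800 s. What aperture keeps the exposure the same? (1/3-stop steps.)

ISO: 20000 → 16000 → 12800 → 10000 → 8000 → 6400 → 5000 → 4000 → 3200 → 2500 → 2000 — 3 1/3 stops lower (darker).
Shutter speed: 1/2500 → 1/2000 → 1/1600 → 1/1250 → 1/1000 → 1/800 — 1 2/3 stops longer (brighter).
Net change so far: 1 2/3 stops darker. Offset with the aperture: f/2.8 → f/2.5 → f/2.2 → f/2 → f/1.8 → f/1.6.

f/1.6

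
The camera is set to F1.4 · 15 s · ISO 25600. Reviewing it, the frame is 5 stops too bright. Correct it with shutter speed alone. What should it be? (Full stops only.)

Overexposed by 5 stops → need 5 stops darker.
Shutter speed: 15 → 8 → 4 → 2 → 1 → 1/2.

1/2s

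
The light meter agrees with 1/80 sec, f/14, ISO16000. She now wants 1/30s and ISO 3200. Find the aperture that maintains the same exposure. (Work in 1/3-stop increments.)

Shutter speed: 1/80 → 1/60 → 1/50 → 1/40 → 1/30 — 1 1/3 stops slower (brighter).
ISO: 16000 → 12800 → 10000 → 8000 → 6400 → 5000 → 4000 → 3200 — 2 1/3 stops lower (darker).
Net change so far: 1 stop darker. Offset with the aperture: f/14 → f/13 → f/11 → f/10.

f/10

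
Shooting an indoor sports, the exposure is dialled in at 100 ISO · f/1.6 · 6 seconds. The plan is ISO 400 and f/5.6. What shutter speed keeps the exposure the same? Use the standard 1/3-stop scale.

ISO: 100 → 125 → 160 → 200 → 250 → 320 → 400 — 2 stops raised (brighter).
Aperture: f/1.6 → f/1.8 → f/2 → f/2.2 → f/2.5 → f/2.8 → f/3.2 → f/3.5 → f/4 → f/4.5 → f/5 → f/5.6 — 3 2/3 stops stopped down (darker).
Net change so far: 1 2/3 stops darker. Offset with the shutter speed: 6 → 8 → 10 → 13 → 15 → 20.

20 s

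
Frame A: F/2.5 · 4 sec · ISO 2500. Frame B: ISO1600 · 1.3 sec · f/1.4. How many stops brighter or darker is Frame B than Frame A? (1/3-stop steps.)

Aperture: f/2.5 → f/2.2 → f/2 → f/1.8 → f/1.6 → f/1.4 — 1 2/3 stops wider (brighter).
Shutter speed: 4 → 3.2 → 2.5 → 2 → 1.6 → 1.3 — 1 2/3 stops faster (darker).
ISO: 2500 → 2000 → 1600 — 2/3 stop lower (darker).
Net: +1 2/3 −1 2/3 −2/3 = −2/3 stops.

2/3 stop darker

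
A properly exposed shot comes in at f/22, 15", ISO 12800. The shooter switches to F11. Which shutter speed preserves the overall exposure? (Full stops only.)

Aperture: f/22 → f/16 → f/11 — 2 stops wider (brighter).
Need 2 stops darker from the shutter speed: 15 → 8 → 4.

4 s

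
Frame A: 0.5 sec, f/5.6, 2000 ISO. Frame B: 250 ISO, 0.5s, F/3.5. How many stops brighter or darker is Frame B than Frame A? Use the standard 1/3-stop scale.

1 2/3 stops darker

Aperture: f/5.6 → f/5 → f/4.5 → f/4 → f/3.5 — 1 1/3 stops wider (brighter).
Shutter speed: unchanged.
ISO: 2000 → 1600 → 1250 → 1000 → 800 → 640 → 500 → 400 → 320 → 250 — 3 stops lower (darker).
Net: +1 1/3 −3 = −1 2/3 stops.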